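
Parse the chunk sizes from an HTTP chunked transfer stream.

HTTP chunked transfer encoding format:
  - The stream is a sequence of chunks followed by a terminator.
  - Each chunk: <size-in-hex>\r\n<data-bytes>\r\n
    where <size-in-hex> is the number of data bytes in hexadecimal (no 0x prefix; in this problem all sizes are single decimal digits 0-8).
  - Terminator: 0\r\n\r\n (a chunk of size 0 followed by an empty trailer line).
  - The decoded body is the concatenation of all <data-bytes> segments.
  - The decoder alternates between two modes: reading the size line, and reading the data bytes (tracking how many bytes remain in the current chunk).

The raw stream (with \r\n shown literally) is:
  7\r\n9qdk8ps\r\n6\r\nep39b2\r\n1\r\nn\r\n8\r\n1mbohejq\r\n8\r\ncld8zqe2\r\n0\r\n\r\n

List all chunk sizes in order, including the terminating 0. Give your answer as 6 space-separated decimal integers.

Chunk 1: stream[0..1]='7' size=0x7=7, data at stream[3..10]='9qdk8ps' -> body[0..7], body so far='9qdk8ps'
Chunk 2: stream[12..13]='6' size=0x6=6, data at stream[15..21]='ep39b2' -> body[7..13], body so far='9qdk8psep39b2'
Chunk 3: stream[23..24]='1' size=0x1=1, data at stream[26..27]='n' -> body[13..14], body so far='9qdk8psep39b2n'
Chunk 4: stream[29..30]='8' size=0x8=8, data at stream[32..40]='1mbohejq' -> body[14..22], body so far='9qdk8psep39b2n1mbohejq'
Chunk 5: stream[42..43]='8' size=0x8=8, data at stream[45..53]='cld8zqe2' -> body[22..30], body so far='9qdk8psep39b2n1mbohejqcld8zqe2'
Chunk 6: stream[55..56]='0' size=0 (terminator). Final body='9qdk8psep39b2n1mbohejqcld8zqe2' (30 bytes)

Answer: 7 6 1 8 8 0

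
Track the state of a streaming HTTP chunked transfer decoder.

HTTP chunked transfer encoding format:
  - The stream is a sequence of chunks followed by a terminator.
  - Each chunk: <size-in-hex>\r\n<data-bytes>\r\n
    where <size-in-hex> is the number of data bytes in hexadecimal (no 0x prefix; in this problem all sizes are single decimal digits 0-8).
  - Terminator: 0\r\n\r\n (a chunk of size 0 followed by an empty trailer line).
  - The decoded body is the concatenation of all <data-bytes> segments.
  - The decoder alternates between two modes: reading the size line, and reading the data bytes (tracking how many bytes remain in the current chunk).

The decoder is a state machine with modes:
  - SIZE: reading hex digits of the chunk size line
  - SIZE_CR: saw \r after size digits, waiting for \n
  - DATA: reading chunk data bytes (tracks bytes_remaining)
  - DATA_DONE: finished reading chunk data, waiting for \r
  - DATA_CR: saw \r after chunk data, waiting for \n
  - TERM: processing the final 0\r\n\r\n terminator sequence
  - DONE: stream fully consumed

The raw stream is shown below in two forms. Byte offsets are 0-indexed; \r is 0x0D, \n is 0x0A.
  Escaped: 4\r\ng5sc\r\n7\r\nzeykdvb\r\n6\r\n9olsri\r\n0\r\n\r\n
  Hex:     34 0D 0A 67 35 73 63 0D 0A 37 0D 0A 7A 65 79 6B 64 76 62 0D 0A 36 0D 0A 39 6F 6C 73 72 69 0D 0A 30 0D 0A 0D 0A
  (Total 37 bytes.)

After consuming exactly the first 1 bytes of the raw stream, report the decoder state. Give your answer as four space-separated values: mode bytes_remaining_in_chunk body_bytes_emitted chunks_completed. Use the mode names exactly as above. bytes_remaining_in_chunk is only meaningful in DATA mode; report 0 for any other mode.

Byte 0 = '4': mode=SIZE remaining=0 emitted=0 chunks_done=0

Answer: SIZE 0 0 0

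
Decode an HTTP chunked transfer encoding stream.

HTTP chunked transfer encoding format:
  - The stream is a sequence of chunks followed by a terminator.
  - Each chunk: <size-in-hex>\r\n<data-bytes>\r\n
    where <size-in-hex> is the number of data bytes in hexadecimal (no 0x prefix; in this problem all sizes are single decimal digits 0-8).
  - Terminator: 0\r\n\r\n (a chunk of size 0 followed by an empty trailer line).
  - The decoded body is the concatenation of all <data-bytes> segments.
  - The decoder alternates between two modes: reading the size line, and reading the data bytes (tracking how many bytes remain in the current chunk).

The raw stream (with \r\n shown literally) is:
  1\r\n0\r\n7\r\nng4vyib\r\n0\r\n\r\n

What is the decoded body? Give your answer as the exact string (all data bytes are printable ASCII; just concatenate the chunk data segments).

Chunk 1: stream[0..1]='1' size=0x1=1, data at stream[3..4]='0' -> body[0..1], body so far='0'
Chunk 2: stream[6..7]='7' size=0x7=7, data at stream[9..16]='ng4vyib' -> body[1..8], body so far='0ng4vyib'
Chunk 3: stream[18..19]='0' size=0 (terminator). Final body='0ng4vyib' (8 bytes)

Answer: 0ng4vyib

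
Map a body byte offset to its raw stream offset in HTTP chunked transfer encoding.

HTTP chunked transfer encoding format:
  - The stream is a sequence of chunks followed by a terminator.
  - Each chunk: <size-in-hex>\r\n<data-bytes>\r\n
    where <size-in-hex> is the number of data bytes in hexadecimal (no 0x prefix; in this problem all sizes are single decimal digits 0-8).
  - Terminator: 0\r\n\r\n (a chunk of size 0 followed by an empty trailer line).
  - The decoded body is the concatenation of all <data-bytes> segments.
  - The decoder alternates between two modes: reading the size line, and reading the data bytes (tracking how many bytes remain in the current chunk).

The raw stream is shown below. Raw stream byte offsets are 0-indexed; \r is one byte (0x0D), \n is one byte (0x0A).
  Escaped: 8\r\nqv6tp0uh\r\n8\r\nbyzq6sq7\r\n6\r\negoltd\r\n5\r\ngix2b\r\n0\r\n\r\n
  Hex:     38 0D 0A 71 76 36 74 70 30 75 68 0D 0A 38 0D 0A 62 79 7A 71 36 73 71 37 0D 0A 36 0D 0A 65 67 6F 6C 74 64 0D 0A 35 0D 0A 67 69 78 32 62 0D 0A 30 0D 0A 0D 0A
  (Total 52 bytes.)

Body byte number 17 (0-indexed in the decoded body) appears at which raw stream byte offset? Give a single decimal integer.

Answer: 30

Derivation:
Chunk 1: stream[0..1]='8' size=0x8=8, data at stream[3..11]='qv6tp0uh' -> body[0..8], body so far='qv6tp0uh'
Chunk 2: stream[13..14]='8' size=0x8=8, data at stream[16..24]='byzq6sq7' -> body[8..16], body so far='qv6tp0uhbyzq6sq7'
Chunk 3: stream[26..27]='6' size=0x6=6, data at stream[29..35]='egoltd' -> body[16..22], body so far='qv6tp0uhbyzq6sq7egoltd'
Chunk 4: stream[37..38]='5' size=0x5=5, data at stream[40..45]='gix2b' -> body[22..27], body so far='qv6tp0uhbyzq6sq7egoltdgix2b'
Chunk 5: stream[47..48]='0' size=0 (terminator). Final body='qv6tp0uhbyzq6sq7egoltdgix2b' (27 bytes)
Body byte 17 at stream offset 30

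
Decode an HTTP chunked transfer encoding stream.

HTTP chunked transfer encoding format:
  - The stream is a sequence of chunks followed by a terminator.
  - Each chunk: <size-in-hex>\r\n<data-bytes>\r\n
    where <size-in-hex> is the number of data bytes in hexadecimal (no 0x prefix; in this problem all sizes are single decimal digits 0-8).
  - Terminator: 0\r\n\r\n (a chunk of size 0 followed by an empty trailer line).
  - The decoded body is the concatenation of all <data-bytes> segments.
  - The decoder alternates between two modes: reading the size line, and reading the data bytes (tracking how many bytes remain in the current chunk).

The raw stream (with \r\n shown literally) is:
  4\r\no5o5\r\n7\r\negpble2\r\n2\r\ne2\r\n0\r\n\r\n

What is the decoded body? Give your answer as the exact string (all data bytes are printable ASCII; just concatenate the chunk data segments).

Answer: o5o5egpble2e2

Derivation:
Chunk 1: stream[0..1]='4' size=0x4=4, data at stream[3..7]='o5o5' -> body[0..4], body so far='o5o5'
Chunk 2: stream[9..10]='7' size=0x7=7, data at stream[12..19]='egpble2' -> body[4..11], body so far='o5o5egpble2'
Chunk 3: stream[21..22]='2' size=0x2=2, data at stream[24..26]='e2' -> body[11..13], body so far='o5o5egpble2e2'
Chunk 4: stream[28..29]='0' size=0 (terminator). Final body='o5o5egpble2e2' (13 bytes)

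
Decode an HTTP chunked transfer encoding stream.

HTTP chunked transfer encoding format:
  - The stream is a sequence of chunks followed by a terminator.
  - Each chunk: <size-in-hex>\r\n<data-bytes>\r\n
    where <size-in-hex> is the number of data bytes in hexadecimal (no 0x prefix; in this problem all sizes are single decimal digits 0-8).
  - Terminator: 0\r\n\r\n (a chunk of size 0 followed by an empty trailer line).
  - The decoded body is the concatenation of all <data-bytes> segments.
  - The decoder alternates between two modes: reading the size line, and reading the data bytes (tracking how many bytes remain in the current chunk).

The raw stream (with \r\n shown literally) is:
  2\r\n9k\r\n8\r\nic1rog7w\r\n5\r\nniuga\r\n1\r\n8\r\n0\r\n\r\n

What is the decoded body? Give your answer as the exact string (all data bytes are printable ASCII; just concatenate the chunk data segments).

Chunk 1: stream[0..1]='2' size=0x2=2, data at stream[3..5]='9k' -> body[0..2], body so far='9k'
Chunk 2: stream[7..8]='8' size=0x8=8, data at stream[10..18]='ic1rog7w' -> body[2..10], body so far='9kic1rog7w'
Chunk 3: stream[20..21]='5' size=0x5=5, data at stream[23..28]='niuga' -> body[10..15], body so far='9kic1rog7wniuga'
Chunk 4: stream[30..31]='1' size=0x1=1, data at stream[33..34]='8' -> body[15..16], body so far='9kic1rog7wniuga8'
Chunk 5: stream[36..37]='0' size=0 (terminator). Final body='9kic1rog7wniuga8' (16 bytes)

Answer: 9kic1rog7wniuga8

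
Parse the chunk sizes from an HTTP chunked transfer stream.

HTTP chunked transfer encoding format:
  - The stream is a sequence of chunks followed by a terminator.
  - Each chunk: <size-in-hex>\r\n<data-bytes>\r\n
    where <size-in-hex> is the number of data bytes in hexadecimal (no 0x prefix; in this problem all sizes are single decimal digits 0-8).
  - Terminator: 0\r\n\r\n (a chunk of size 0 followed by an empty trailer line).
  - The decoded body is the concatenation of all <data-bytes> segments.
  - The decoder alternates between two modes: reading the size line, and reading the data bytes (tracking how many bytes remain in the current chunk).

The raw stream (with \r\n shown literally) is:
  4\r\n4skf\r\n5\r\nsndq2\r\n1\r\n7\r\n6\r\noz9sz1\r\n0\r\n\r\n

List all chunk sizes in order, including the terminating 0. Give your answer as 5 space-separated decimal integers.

Answer: 4 5 1 6 0

Derivation:
Chunk 1: stream[0..1]='4' size=0x4=4, data at stream[3..7]='4skf' -> body[0..4], body so far='4skf'
Chunk 2: stream[9..10]='5' size=0x5=5, data at stream[12..17]='sndq2' -> body[4..9], body so far='4skfsndq2'
Chunk 3: stream[19..20]='1' size=0x1=1, data at stream[22..23]='7' -> body[9..10], body so far='4skfsndq27'
Chunk 4: stream[25..26]='6' size=0x6=6, data at stream[28..34]='oz9sz1' -> body[10..16], body so far='4skfsndq27oz9sz1'
Chunk 5: stream[36..37]='0' size=0 (terminator). Final body='4skfsndq27oz9sz1' (16 bytes)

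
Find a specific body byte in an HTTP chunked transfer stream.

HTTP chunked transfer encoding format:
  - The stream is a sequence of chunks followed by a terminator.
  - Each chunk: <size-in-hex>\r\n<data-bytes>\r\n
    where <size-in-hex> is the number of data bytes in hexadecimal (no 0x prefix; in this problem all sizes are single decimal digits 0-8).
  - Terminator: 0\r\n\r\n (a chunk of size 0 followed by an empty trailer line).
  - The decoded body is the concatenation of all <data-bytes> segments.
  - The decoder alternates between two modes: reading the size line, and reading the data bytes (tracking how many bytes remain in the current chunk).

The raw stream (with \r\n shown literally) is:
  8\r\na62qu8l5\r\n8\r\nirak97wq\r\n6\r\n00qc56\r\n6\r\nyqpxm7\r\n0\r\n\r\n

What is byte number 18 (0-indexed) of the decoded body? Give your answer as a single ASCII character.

Answer: q

Derivation:
Chunk 1: stream[0..1]='8' size=0x8=8, data at stream[3..11]='a62qu8l5' -> body[0..8], body so far='a62qu8l5'
Chunk 2: stream[13..14]='8' size=0x8=8, data at stream[16..24]='irak97wq' -> body[8..16], body so far='a62qu8l5irak97wq'
Chunk 3: stream[26..27]='6' size=0x6=6, data at stream[29..35]='00qc56' -> body[16..22], body so far='a62qu8l5irak97wq00qc56'
Chunk 4: stream[37..38]='6' size=0x6=6, data at stream[40..46]='yqpxm7' -> body[22..28], body so far='a62qu8l5irak97wq00qc56yqpxm7'
Chunk 5: stream[48..49]='0' size=0 (terminator). Final body='a62qu8l5irak97wq00qc56yqpxm7' (28 bytes)
Body byte 18 = 'q'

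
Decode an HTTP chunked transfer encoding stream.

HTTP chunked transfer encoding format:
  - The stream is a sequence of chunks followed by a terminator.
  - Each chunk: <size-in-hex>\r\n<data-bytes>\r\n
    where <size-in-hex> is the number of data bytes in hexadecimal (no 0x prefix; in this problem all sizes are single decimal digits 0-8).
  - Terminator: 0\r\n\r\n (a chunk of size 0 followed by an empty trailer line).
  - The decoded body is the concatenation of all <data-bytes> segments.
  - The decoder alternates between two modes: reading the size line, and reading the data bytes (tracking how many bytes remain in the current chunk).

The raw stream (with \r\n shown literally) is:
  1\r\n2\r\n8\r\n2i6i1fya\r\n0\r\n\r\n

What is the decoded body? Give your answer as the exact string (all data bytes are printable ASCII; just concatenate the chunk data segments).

Answer: 22i6i1fya

Derivation:
Chunk 1: stream[0..1]='1' size=0x1=1, data at stream[3..4]='2' -> body[0..1], body so far='2'
Chunk 2: stream[6..7]='8' size=0x8=8, data at stream[9..17]='2i6i1fya' -> body[1..9], body so far='22i6i1fya'
Chunk 3: stream[19..20]='0' size=0 (terminator). Final body='22i6i1fya' (9 bytes)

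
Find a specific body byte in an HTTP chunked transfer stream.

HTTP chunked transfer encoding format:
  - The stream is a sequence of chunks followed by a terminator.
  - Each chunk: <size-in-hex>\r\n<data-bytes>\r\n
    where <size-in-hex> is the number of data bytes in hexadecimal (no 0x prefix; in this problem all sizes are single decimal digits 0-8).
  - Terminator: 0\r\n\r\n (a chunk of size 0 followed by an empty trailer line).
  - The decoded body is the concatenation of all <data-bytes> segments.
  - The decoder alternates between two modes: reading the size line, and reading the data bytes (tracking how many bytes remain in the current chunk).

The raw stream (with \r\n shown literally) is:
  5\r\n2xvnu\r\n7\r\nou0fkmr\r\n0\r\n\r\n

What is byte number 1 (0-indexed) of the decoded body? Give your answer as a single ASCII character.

Chunk 1: stream[0..1]='5' size=0x5=5, data at stream[3..8]='2xvnu' -> body[0..5], body so far='2xvnu'
Chunk 2: stream[10..11]='7' size=0x7=7, data at stream[13..20]='ou0fkmr' -> body[5..12], body so far='2xvnuou0fkmr'
Chunk 3: stream[22..23]='0' size=0 (terminator). Final body='2xvnuou0fkmr' (12 bytes)
Body byte 1 = 'x'

Answer: x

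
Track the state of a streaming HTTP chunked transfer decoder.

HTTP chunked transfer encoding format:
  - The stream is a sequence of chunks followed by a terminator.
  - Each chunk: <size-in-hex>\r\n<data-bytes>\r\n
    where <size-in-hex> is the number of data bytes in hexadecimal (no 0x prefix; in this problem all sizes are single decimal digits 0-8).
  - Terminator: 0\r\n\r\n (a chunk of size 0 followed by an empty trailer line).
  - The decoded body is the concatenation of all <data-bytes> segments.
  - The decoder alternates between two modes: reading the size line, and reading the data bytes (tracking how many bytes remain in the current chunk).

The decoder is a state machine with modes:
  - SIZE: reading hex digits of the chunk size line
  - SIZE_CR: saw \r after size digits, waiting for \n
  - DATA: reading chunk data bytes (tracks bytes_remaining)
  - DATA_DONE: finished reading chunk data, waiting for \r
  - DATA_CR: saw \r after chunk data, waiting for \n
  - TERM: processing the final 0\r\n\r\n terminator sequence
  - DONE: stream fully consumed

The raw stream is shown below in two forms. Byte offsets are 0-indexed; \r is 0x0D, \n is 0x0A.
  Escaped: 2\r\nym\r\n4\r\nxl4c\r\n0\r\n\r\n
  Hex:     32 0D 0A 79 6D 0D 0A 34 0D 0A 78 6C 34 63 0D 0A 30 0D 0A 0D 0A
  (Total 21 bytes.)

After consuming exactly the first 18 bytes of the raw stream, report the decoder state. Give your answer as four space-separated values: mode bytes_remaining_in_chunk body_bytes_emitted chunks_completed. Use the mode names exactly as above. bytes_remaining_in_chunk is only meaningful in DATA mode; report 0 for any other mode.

Byte 0 = '2': mode=SIZE remaining=0 emitted=0 chunks_done=0
Byte 1 = 0x0D: mode=SIZE_CR remaining=0 emitted=0 chunks_done=0
Byte 2 = 0x0A: mode=DATA remaining=2 emitted=0 chunks_done=0
Byte 3 = 'y': mode=DATA remaining=1 emitted=1 chunks_done=0
Byte 4 = 'm': mode=DATA_DONE remaining=0 emitted=2 chunks_done=0
Byte 5 = 0x0D: mode=DATA_CR remaining=0 emitted=2 chunks_done=0
Byte 6 = 0x0A: mode=SIZE remaining=0 emitted=2 chunks_done=1
Byte 7 = '4': mode=SIZE remaining=0 emitted=2 chunks_done=1
Byte 8 = 0x0D: mode=SIZE_CR remaining=0 emitted=2 chunks_done=1
Byte 9 = 0x0A: mode=DATA remaining=4 emitted=2 chunks_done=1
Byte 10 = 'x': mode=DATA remaining=3 emitted=3 chunks_done=1
Byte 11 = 'l': mode=DATA remaining=2 emitted=4 chunks_done=1
Byte 12 = '4': mode=DATA remaining=1 emitted=5 chunks_done=1
Byte 13 = 'c': mode=DATA_DONE remaining=0 emitted=6 chunks_done=1
Byte 14 = 0x0D: mode=DATA_CR remaining=0 emitted=6 chunks_done=1
Byte 15 = 0x0A: mode=SIZE remaining=0 emitted=6 chunks_done=2
Byte 16 = '0': mode=SIZE remaining=0 emitted=6 chunks_done=2
Byte 17 = 0x0D: mode=SIZE_CR remaining=0 emitted=6 chunks_done=2

Answer: SIZE_CR 0 6 2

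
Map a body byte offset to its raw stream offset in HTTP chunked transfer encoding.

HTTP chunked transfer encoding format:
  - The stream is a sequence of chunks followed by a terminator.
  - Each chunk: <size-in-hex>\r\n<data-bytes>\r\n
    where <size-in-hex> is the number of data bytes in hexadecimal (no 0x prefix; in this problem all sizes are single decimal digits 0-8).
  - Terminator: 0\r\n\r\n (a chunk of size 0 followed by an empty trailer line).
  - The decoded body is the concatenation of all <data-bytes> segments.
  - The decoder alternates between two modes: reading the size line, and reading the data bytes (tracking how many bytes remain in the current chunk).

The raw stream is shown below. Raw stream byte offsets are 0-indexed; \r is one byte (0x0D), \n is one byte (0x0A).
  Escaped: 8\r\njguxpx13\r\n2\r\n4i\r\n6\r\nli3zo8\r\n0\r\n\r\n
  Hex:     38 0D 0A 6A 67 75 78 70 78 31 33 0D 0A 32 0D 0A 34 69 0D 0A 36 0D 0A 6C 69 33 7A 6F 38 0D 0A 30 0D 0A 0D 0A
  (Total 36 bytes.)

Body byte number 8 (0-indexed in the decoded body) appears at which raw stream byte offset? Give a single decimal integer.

Chunk 1: stream[0..1]='8' size=0x8=8, data at stream[3..11]='jguxpx13' -> body[0..8], body so far='jguxpx13'
Chunk 2: stream[13..14]='2' size=0x2=2, data at stream[16..18]='4i' -> body[8..10], body so far='jguxpx134i'
Chunk 3: stream[20..21]='6' size=0x6=6, data at stream[23..29]='li3zo8' -> body[10..16], body so far='jguxpx134ili3zo8'
Chunk 4: stream[31..32]='0' size=0 (terminator). Final body='jguxpx134ili3zo8' (16 bytes)
Body byte 8 at stream offset 16

Answer: 16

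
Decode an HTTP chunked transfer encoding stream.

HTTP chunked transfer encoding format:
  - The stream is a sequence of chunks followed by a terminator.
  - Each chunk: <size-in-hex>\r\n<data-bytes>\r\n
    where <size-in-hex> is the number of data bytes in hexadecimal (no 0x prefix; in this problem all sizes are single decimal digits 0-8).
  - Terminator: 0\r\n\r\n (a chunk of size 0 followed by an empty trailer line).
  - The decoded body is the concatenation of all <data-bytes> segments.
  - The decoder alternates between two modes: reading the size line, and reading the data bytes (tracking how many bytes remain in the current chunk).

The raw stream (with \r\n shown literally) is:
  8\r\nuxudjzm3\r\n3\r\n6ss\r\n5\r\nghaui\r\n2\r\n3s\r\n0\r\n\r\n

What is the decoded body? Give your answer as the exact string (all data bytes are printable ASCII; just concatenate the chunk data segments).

Chunk 1: stream[0..1]='8' size=0x8=8, data at stream[3..11]='uxudjzm3' -> body[0..8], body so far='uxudjzm3'
Chunk 2: stream[13..14]='3' size=0x3=3, data at stream[16..19]='6ss' -> body[8..11], body so far='uxudjzm36ss'
Chunk 3: stream[21..22]='5' size=0x5=5, data at stream[24..29]='ghaui' -> body[11..16], body so far='uxudjzm36ssghaui'
Chunk 4: stream[31..32]='2' size=0x2=2, data at stream[34..36]='3s' -> body[16..18], body so far='uxudjzm36ssghaui3s'
Chunk 5: stream[38..39]='0' size=0 (terminator). Final body='uxudjzm36ssghaui3s' (18 bytes)

Answer: uxudjzm36ssghaui3s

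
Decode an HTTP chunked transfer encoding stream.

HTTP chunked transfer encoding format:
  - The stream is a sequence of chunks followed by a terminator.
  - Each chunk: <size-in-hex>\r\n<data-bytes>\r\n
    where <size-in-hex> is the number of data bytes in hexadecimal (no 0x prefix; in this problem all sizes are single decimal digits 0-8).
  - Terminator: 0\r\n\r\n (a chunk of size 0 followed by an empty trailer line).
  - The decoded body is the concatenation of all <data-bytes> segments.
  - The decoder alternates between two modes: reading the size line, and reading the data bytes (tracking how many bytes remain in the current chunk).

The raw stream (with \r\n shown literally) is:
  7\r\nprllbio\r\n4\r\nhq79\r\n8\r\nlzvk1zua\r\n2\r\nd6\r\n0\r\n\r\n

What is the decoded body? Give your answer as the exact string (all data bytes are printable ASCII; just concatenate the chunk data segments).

Chunk 1: stream[0..1]='7' size=0x7=7, data at stream[3..10]='prllbio' -> body[0..7], body so far='prllbio'
Chunk 2: stream[12..13]='4' size=0x4=4, data at stream[15..19]='hq79' -> body[7..11], body so far='prllbiohq79'
Chunk 3: stream[21..22]='8' size=0x8=8, data at stream[24..32]='lzvk1zua' -> body[11..19], body so far='prllbiohq79lzvk1zua'
Chunk 4: stream[34..35]='2' size=0x2=2, data at stream[37..39]='d6' -> body[19..21], body so far='prllbiohq79lzvk1zuad6'
Chunk 5: stream[41..42]='0' size=0 (terminator). Final body='prllbiohq79lzvk1zuad6' (21 bytes)

Answer: prllbiohq79lzvk1zuad6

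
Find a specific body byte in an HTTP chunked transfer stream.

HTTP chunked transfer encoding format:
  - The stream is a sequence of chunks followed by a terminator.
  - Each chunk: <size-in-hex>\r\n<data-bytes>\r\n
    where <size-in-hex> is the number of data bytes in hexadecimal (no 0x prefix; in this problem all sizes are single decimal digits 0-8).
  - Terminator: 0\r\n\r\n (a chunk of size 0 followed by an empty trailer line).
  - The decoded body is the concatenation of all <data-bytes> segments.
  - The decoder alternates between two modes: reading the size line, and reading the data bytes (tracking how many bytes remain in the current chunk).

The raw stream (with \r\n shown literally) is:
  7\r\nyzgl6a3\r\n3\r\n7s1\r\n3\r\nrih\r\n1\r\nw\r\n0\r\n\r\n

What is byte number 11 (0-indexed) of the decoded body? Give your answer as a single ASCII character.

Answer: i

Derivation:
Chunk 1: stream[0..1]='7' size=0x7=7, data at stream[3..10]='yzgl6a3' -> body[0..7], body so far='yzgl6a3'
Chunk 2: stream[12..13]='3' size=0x3=3, data at stream[15..18]='7s1' -> body[7..10], body so far='yzgl6a37s1'
Chunk 3: stream[20..21]='3' size=0x3=3, data at stream[23..26]='rih' -> body[10..13], body so far='yzgl6a37s1rih'
Chunk 4: stream[28..29]='1' size=0x1=1, data at stream[31..32]='w' -> body[13..14], body so far='yzgl6a37s1rihw'
Chunk 5: stream[34..35]='0' size=0 (terminator). Final body='yzgl6a37s1rihw' (14 bytes)
Body byte 11 = 'i'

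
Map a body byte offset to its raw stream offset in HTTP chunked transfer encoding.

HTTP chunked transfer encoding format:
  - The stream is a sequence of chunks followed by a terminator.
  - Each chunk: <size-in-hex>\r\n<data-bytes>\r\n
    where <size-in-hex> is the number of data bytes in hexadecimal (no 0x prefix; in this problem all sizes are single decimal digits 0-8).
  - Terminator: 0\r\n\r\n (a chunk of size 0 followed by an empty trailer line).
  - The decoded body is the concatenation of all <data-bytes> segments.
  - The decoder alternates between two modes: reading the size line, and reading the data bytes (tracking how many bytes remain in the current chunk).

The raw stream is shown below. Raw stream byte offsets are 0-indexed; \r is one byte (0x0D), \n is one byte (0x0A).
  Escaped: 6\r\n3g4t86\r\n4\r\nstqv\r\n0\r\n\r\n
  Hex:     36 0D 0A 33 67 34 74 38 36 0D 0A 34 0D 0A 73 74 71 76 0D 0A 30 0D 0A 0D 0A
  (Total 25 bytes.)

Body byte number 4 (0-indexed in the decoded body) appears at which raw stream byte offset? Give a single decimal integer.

Chunk 1: stream[0..1]='6' size=0x6=6, data at stream[3..9]='3g4t86' -> body[0..6], body so far='3g4t86'
Chunk 2: stream[11..12]='4' size=0x4=4, data at stream[14..18]='stqv' -> body[6..10], body so far='3g4t86stqv'
Chunk 3: stream[20..21]='0' size=0 (terminator). Final body='3g4t86stqv' (10 bytes)
Body byte 4 at stream offset 7

Answer: 7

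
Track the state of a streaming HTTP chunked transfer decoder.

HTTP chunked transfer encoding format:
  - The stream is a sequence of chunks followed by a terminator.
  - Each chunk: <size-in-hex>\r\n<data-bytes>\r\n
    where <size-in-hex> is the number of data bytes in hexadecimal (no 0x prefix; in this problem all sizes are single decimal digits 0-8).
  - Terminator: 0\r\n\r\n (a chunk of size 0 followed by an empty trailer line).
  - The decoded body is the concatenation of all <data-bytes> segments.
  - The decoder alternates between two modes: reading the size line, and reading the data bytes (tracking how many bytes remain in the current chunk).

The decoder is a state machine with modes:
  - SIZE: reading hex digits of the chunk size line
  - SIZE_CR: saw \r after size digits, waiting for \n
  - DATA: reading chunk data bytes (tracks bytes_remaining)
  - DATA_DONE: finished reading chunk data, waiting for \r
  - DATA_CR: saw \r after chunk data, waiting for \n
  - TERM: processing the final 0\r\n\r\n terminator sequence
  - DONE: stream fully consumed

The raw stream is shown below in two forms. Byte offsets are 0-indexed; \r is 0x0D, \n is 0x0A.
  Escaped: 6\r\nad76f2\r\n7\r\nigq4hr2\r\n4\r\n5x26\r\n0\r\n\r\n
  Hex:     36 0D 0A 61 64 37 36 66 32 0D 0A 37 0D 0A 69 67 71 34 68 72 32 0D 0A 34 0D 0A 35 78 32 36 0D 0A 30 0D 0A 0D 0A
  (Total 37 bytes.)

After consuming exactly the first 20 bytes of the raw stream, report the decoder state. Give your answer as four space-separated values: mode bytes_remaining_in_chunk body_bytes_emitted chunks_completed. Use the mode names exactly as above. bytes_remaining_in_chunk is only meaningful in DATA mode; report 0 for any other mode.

Byte 0 = '6': mode=SIZE remaining=0 emitted=0 chunks_done=0
Byte 1 = 0x0D: mode=SIZE_CR remaining=0 emitted=0 chunks_done=0
Byte 2 = 0x0A: mode=DATA remaining=6 emitted=0 chunks_done=0
Byte 3 = 'a': mode=DATA remaining=5 emitted=1 chunks_done=0
Byte 4 = 'd': mode=DATA remaining=4 emitted=2 chunks_done=0
Byte 5 = '7': mode=DATA remaining=3 emitted=3 chunks_done=0
Byte 6 = '6': mode=DATA remaining=2 emitted=4 chunks_done=0
Byte 7 = 'f': mode=DATA remaining=1 emitted=5 chunks_done=0
Byte 8 = '2': mode=DATA_DONE remaining=0 emitted=6 chunks_done=0
Byte 9 = 0x0D: mode=DATA_CR remaining=0 emitted=6 chunks_done=0
Byte 10 = 0x0A: mode=SIZE remaining=0 emitted=6 chunks_done=1
Byte 11 = '7': mode=SIZE remaining=0 emitted=6 chunks_done=1
Byte 12 = 0x0D: mode=SIZE_CR remaining=0 emitted=6 chunks_done=1
Byte 13 = 0x0A: mode=DATA remaining=7 emitted=6 chunks_done=1
Byte 14 = 'i': mode=DATA remaining=6 emitted=7 chunks_done=1
Byte 15 = 'g': mode=DATA remaining=5 emitted=8 chunks_done=1
Byte 16 = 'q': mode=DATA remaining=4 emitted=9 chunks_done=1
Byte 17 = '4': mode=DATA remaining=3 emitted=10 chunks_done=1
Byte 18 = 'h': mode=DATA remaining=2 emitted=11 chunks_done=1
Byte 19 = 'r': mode=DATA remaining=1 emitted=12 chunks_done=1

Answer: DATA 1 12 1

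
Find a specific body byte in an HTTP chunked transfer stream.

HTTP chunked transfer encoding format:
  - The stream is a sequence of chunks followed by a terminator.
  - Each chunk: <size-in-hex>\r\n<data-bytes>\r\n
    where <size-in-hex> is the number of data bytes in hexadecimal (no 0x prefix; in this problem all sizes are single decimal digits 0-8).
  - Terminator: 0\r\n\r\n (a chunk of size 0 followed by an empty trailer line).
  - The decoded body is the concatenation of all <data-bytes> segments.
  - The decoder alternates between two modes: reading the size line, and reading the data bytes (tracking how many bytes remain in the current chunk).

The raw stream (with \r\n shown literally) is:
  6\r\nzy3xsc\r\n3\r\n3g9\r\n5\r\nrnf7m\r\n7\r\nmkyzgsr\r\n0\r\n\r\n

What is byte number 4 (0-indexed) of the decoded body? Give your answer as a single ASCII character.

Answer: s

Derivation:
Chunk 1: stream[0..1]='6' size=0x6=6, data at stream[3..9]='zy3xsc' -> body[0..6], body so far='zy3xsc'
Chunk 2: stream[11..12]='3' size=0x3=3, data at stream[14..17]='3g9' -> body[6..9], body so far='zy3xsc3g9'
Chunk 3: stream[19..20]='5' size=0x5=5, data at stream[22..27]='rnf7m' -> body[9..14], body so far='zy3xsc3g9rnf7m'
Chunk 4: stream[29..30]='7' size=0x7=7, data at stream[32..39]='mkyzgsr' -> body[14..21], body so far='zy3xsc3g9rnf7mmkyzgsr'
Chunk 5: stream[41..42]='0' size=0 (terminator). Final body='zy3xsc3g9rnf7mmkyzgsr' (21 bytes)
Body byte 4 = 's'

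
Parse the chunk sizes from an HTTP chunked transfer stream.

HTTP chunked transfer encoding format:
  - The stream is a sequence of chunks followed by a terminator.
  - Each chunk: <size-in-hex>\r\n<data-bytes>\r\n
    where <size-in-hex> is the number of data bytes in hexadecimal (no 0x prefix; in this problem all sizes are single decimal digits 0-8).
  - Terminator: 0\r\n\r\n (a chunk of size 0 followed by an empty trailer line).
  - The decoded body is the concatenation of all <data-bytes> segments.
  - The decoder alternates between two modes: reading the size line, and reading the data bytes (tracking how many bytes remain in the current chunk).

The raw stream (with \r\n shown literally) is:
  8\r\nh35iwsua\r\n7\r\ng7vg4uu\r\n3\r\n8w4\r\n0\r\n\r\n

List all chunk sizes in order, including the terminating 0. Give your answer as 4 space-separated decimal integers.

Chunk 1: stream[0..1]='8' size=0x8=8, data at stream[3..11]='h35iwsua' -> body[0..8], body so far='h35iwsua'
Chunk 2: stream[13..14]='7' size=0x7=7, data at stream[16..23]='g7vg4uu' -> body[8..15], body so far='h35iwsuag7vg4uu'
Chunk 3: stream[25..26]='3' size=0x3=3, data at stream[28..31]='8w4' -> body[15..18], body so far='h35iwsuag7vg4uu8w4'
Chunk 4: stream[33..34]='0' size=0 (terminator). Final body='h35iwsuag7vg4uu8w4' (18 bytes)

Answer: 8 7 3 0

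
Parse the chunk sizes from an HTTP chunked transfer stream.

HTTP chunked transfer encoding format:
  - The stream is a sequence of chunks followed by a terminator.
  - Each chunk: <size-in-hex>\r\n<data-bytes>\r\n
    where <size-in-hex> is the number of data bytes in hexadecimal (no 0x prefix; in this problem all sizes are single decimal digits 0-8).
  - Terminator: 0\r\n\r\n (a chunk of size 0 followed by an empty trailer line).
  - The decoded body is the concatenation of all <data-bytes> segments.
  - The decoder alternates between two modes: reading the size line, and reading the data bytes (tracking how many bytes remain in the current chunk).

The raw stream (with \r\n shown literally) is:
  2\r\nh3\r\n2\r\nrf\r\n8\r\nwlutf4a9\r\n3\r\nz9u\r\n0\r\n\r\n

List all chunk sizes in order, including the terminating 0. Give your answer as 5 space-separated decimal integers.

Answer: 2 2 8 3 0

Derivation:
Chunk 1: stream[0..1]='2' size=0x2=2, data at stream[3..5]='h3' -> body[0..2], body so far='h3'
Chunk 2: stream[7..8]='2' size=0x2=2, data at stream[10..12]='rf' -> body[2..4], body so far='h3rf'
Chunk 3: stream[14..15]='8' size=0x8=8, data at stream[17..25]='wlutf4a9' -> body[4..12], body so far='h3rfwlutf4a9'
Chunk 4: stream[27..28]='3' size=0x3=3, data at stream[30..33]='z9u' -> body[12..15], body so far='h3rfwlutf4a9z9u'
Chunk 5: stream[35..36]='0' size=0 (terminator). Final body='h3rfwlutf4a9z9u' (15 bytes)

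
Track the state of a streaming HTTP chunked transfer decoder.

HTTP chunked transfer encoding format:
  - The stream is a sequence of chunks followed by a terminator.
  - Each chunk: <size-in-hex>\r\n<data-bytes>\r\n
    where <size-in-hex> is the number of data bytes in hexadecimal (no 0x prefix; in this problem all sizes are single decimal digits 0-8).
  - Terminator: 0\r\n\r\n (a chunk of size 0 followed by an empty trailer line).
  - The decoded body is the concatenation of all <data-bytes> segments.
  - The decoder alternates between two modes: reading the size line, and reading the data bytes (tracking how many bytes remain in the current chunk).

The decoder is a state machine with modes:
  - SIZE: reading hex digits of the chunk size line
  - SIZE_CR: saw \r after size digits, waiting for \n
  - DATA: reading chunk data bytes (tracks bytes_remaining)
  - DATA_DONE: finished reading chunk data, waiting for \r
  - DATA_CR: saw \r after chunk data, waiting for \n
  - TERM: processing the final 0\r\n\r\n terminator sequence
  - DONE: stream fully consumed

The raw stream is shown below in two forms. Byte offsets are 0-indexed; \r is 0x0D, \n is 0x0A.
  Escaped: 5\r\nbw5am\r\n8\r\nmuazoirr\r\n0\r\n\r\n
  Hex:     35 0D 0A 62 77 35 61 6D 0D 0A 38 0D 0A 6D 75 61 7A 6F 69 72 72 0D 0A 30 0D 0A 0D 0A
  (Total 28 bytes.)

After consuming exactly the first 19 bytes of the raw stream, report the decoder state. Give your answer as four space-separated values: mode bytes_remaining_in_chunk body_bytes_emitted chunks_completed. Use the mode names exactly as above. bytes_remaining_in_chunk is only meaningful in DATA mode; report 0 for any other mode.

Byte 0 = '5': mode=SIZE remaining=0 emitted=0 chunks_done=0
Byte 1 = 0x0D: mode=SIZE_CR remaining=0 emitted=0 chunks_done=0
Byte 2 = 0x0A: mode=DATA remaining=5 emitted=0 chunks_done=0
Byte 3 = 'b': mode=DATA remaining=4 emitted=1 chunks_done=0
Byte 4 = 'w': mode=DATA remaining=3 emitted=2 chunks_done=0
Byte 5 = '5': mode=DATA remaining=2 emitted=3 chunks_done=0
Byte 6 = 'a': mode=DATA remaining=1 emitted=4 chunks_done=0
Byte 7 = 'm': mode=DATA_DONE remaining=0 emitted=5 chunks_done=0
Byte 8 = 0x0D: mode=DATA_CR remaining=0 emitted=5 chunks_done=0
Byte 9 = 0x0A: mode=SIZE remaining=0 emitted=5 chunks_done=1
Byte 10 = '8': mode=SIZE remaining=0 emitted=5 chunks_done=1
Byte 11 = 0x0D: mode=SIZE_CR remaining=0 emitted=5 chunks_done=1
Byte 12 = 0x0A: mode=DATA remaining=8 emitted=5 chunks_done=1
Byte 13 = 'm': mode=DATA remaining=7 emitted=6 chunks_done=1
Byte 14 = 'u': mode=DATA remaining=6 emitted=7 chunks_done=1
Byte 15 = 'a': mode=DATA remaining=5 emitted=8 chunks_done=1
Byte 16 = 'z': mode=DATA remaining=4 emitted=9 chunks_done=1
Byte 17 = 'o': mode=DATA remaining=3 emitted=10 chunks_done=1
Byte 18 = 'i': mode=DATA remaining=2 emitted=11 chunks_done=1

Answer: DATA 2 11 1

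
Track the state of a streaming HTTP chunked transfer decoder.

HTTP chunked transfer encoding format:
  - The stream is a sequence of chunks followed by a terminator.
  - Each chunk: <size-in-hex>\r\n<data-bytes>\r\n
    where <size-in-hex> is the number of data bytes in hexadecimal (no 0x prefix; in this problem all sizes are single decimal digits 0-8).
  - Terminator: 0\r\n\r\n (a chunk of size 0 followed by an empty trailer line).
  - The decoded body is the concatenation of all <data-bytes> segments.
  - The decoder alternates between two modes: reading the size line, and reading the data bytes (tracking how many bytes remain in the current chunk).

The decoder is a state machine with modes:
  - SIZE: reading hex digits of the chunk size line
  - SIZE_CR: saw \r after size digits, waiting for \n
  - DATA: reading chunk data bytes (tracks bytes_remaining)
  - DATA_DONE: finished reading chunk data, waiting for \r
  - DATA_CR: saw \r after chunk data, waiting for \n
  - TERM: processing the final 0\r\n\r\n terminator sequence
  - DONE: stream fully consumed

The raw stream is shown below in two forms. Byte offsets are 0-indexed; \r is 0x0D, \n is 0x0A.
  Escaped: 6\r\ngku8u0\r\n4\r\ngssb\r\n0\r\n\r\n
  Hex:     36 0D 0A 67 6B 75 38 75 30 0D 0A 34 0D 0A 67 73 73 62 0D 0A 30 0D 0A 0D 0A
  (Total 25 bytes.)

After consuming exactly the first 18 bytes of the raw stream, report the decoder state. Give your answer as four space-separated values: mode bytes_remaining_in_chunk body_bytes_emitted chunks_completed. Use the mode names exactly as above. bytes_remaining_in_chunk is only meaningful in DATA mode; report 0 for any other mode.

Byte 0 = '6': mode=SIZE remaining=0 emitted=0 chunks_done=0
Byte 1 = 0x0D: mode=SIZE_CR remaining=0 emitted=0 chunks_done=0
Byte 2 = 0x0A: mode=DATA remaining=6 emitted=0 chunks_done=0
Byte 3 = 'g': mode=DATA remaining=5 emitted=1 chunks_done=0
Byte 4 = 'k': mode=DATA remaining=4 emitted=2 chunks_done=0
Byte 5 = 'u': mode=DATA remaining=3 emitted=3 chunks_done=0
Byte 6 = '8': mode=DATA remaining=2 emitted=4 chunks_done=0
Byte 7 = 'u': mode=DATA remaining=1 emitted=5 chunks_done=0
Byte 8 = '0': mode=DATA_DONE remaining=0 emitted=6 chunks_done=0
Byte 9 = 0x0D: mode=DATA_CR remaining=0 emitted=6 chunks_done=0
Byte 10 = 0x0A: mode=SIZE remaining=0 emitted=6 chunks_done=1
Byte 11 = '4': mode=SIZE remaining=0 emitted=6 chunks_done=1
Byte 12 = 0x0D: mode=SIZE_CR remaining=0 emitted=6 chunks_done=1
Byte 13 = 0x0A: mode=DATA remaining=4 emitted=6 chunks_done=1
Byte 14 = 'g': mode=DATA remaining=3 emitted=7 chunks_done=1
Byte 15 = 's': mode=DATA remaining=2 emitted=8 chunks_done=1
Byte 16 = 's': mode=DATA remaining=1 emitted=9 chunks_done=1
Byte 17 = 'b': mode=DATA_DONE remaining=0 emitted=10 chunks_done=1

Answer: DATA_DONE 0 10 1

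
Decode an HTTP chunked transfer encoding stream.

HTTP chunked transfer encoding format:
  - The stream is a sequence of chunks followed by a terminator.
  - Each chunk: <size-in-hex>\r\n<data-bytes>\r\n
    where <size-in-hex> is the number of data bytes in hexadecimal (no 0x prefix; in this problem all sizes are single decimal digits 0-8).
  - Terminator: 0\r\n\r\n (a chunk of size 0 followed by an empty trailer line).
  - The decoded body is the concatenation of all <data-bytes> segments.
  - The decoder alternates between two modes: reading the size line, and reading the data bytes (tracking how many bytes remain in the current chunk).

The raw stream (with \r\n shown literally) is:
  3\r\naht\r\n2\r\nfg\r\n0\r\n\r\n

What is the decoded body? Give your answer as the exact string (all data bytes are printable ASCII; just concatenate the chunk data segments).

Chunk 1: stream[0..1]='3' size=0x3=3, data at stream[3..6]='aht' -> body[0..3], body so far='aht'
Chunk 2: stream[8..9]='2' size=0x2=2, data at stream[11..13]='fg' -> body[3..5], body so far='ahtfg'
Chunk 3: stream[15..16]='0' size=0 (terminator). Final body='ahtfg' (5 bytes)

Answer: ahtfg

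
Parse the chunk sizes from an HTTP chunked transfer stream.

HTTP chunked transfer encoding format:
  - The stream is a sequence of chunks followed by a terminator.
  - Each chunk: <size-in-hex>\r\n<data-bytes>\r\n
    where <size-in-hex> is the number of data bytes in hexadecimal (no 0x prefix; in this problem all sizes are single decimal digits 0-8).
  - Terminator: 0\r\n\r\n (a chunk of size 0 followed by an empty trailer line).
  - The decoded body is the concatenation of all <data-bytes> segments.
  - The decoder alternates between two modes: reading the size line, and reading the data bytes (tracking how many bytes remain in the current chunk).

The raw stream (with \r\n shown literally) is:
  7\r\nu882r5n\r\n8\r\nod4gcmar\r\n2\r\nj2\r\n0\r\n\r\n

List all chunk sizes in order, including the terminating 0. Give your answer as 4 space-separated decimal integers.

Answer: 7 8 2 0

Derivation:
Chunk 1: stream[0..1]='7' size=0x7=7, data at stream[3..10]='u882r5n' -> body[0..7], body so far='u882r5n'
Chunk 2: stream[12..13]='8' size=0x8=8, data at stream[15..23]='od4gcmar' -> body[7..15], body so far='u882r5nod4gcmar'
Chunk 3: stream[25..26]='2' size=0x2=2, data at stream[28..30]='j2' -> body[15..17], body so far='u882r5nod4gcmarj2'
Chunk 4: stream[32..33]='0' size=0 (terminator). Final body='u882r5nod4gcmarj2' (17 bytes)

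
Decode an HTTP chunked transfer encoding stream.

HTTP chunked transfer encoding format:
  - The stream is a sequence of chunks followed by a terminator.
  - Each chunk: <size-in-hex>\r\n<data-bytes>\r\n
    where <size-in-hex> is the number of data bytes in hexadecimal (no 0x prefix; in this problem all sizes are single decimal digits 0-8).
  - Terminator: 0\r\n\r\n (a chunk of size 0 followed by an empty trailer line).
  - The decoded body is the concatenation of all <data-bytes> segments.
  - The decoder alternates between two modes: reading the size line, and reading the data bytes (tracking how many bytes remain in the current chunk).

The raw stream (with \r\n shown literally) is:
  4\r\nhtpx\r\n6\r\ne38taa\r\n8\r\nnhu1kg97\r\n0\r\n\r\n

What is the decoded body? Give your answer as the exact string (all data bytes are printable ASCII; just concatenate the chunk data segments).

Chunk 1: stream[0..1]='4' size=0x4=4, data at stream[3..7]='htpx' -> body[0..4], body so far='htpx'
Chunk 2: stream[9..10]='6' size=0x6=6, data at stream[12..18]='e38taa' -> body[4..10], body so far='htpxe38taa'
Chunk 3: stream[20..21]='8' size=0x8=8, data at stream[23..31]='nhu1kg97' -> body[10..18], body so far='htpxe38taanhu1kg97'
Chunk 4: stream[33..34]='0' size=0 (terminator). Final body='htpxe38taanhu1kg97' (18 bytes)

Answer: htpxe38taanhu1kg97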